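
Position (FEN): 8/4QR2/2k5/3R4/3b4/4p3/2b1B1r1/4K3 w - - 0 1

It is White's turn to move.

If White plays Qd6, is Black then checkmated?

After Qd6: black king on c6; in check: yes, from the white queen on d6.
King squares — b5: attacked by Be2; c5: attacked by Rd5; d5: attacked by Qd6; b6: attacked by Qd6; d6: attacked by Rd5; b7: attacked by Rf7; c7: attacked by Qd6; d7: attacked by Qd6.
Black has no legal moves → checkmate.

yes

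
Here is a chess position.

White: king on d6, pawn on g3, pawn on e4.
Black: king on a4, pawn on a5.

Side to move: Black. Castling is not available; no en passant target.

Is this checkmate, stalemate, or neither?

neither

Black to move; black king on a4.
In check: no.
Legal moves for Black: Kb5, Kb4, Kb3, Ka3.
Black has 4 legal moves and is not in check → neither.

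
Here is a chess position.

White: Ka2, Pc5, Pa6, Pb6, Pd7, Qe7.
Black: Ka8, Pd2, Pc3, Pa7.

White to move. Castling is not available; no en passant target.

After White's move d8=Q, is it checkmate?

After d8=Q: black king on a8; in check: yes, from the white queen on d8.
King squares — a7: own pawn; b7: attacked by Pa6; b8: attacked by Qd8.
Black has no legal moves → checkmate.

yes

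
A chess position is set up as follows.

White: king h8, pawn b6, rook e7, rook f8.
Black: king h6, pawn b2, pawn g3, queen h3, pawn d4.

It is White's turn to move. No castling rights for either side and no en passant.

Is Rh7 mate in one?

no

After Rh7: black king on h6; in check: yes, from the white rook on h7.
Black has 2 legal replies: Kg6, Kg5.
In check but a legal move exists → not checkmate.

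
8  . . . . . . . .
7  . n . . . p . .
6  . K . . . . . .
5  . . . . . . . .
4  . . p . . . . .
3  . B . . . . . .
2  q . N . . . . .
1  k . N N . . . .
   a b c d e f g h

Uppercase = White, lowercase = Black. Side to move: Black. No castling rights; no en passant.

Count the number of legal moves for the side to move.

2

Black to move; king on a1.
In check: yes, from the white knight on c2.
Legal moves: Kb1, Qxc2.
Count: 2.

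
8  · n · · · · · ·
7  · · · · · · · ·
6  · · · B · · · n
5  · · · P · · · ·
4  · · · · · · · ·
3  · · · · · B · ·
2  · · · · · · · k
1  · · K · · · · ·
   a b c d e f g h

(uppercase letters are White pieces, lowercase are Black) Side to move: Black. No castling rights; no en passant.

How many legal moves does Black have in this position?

2

Black to move; king on h2.
In check: yes, from the white bishop on d6.
Legal moves: Kh3, Kg1.
Count: 2.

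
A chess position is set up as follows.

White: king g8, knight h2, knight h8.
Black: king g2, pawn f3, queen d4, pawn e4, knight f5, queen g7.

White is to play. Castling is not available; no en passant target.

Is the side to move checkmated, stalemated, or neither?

White to move; white king on g8.
In check: yes, from the black queen on g7.
King squares — f7: attacked by Qg7; g7: attacked by Qd4; h7: attacked by Qg7; f8: attacked by Qg7; h8: own knight.
Legal moves for White: none.
In check with no legal moves → checkmate.

checkmate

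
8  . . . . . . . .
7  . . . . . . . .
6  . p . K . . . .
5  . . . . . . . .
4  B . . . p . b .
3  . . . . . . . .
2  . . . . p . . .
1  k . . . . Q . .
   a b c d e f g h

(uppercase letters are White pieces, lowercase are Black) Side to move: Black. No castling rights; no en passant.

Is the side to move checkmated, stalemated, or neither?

Black to move; black king on a1.
In check: yes, from the white queen on f1.
King squares — b1: attacked by Qf1; a2: available; b2: available.
Legal moves for Black: Kb2, Ka2, exf1=Q, exf1=R, exf1=B, exf1=N, e1=Q, e1=R, e1=B, e1=N.
Black is in check but has 10 legal moves → neither.

neither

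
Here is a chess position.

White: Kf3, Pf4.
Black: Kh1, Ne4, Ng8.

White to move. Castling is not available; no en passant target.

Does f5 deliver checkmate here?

After f5: black king on h1; in check: no.
Black is not in check, so this cannot be checkmate.

no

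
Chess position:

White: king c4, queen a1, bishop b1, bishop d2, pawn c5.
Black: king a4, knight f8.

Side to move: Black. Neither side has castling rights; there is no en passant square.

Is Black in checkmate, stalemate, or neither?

checkmate

Black to move; black king on a4.
In check: yes, from the white queen on a1.
King squares — a3: attacked by Qa1; b3: attacked by Kc4; b4: attacked by Bd2; a5: attacked by Qa1; b5: attacked by Kc4.
Legal moves for Black: none.
In check with no legal moves → checkmate.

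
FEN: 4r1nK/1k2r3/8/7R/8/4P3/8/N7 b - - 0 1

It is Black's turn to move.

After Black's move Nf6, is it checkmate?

After Nf6: white king on h8; in check: yes, from the black rook on e8.
King squares — g7: attacked by Re7; h7: attacked by Nf6; g8: attacked by Nf6.
White has no legal moves → checkmate.

yes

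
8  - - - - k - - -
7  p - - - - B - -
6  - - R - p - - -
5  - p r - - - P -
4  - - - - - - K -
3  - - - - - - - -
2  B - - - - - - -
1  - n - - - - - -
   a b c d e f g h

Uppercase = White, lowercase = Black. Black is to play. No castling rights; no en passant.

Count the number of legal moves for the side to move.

5

Black to move; king on e8.
In check: yes, from the white bishop on f7.
Legal moves: Kf8, Kd8, Kxf7, Ke7, Kd7.
Count: 5.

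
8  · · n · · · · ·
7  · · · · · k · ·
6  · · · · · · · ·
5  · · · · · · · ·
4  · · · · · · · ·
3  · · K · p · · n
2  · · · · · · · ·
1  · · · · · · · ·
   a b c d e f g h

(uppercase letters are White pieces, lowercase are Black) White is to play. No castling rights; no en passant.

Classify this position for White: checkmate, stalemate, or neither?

White to move; white king on c3.
In check: no.
Legal moves for White: Kd4, Kc4, Kb4, Kd3, Kb3, Kc2, Kb2.
White has 7 legal moves and is not in check → neither.

neither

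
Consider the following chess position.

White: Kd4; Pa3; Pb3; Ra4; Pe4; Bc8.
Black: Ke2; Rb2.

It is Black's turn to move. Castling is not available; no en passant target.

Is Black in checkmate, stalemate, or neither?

Black to move; black king on e2.
In check: no.
Legal moves for Black: Kf3, Kf2, Kd2, Kf1, Ke1, Kd1, Rxb3, Rd2+, Rc2, Ra2, Rb1.
Black has 11 legal moves and is not in check → neither.

neither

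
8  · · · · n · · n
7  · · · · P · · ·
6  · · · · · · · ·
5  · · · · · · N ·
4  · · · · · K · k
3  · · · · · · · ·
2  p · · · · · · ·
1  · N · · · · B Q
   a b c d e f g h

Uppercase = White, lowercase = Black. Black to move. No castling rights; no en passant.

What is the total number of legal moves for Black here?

Black to move; king on h4.
In check: yes, from the white queen on h1.
Legal moves: none.
Count: 0.

0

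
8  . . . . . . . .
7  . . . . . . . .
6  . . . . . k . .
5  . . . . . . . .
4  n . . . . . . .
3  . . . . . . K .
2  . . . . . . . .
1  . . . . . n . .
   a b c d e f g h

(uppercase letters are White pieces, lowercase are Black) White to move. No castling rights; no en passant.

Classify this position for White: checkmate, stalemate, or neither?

neither

White to move; white king on g3.
In check: yes, from the black knight on f1.
King squares — f2: available; g2: available; h2: attacked by Nf1; f3: available; h3: available; f4: available; g4: available; h4: available.
Legal moves for White: Kh4, Kg4, Kf4, Kh3, Kf3, Kg2, Kf2.
White is in check but has 7 legal moves → neither.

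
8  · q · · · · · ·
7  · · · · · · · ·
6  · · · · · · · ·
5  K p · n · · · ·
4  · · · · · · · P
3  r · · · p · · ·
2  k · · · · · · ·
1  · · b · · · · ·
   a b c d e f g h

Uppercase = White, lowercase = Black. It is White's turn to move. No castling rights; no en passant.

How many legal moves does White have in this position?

0

White to move; king on a5.
In check: yes, from the black rook on a3.
Legal moves: none.
Count: 0.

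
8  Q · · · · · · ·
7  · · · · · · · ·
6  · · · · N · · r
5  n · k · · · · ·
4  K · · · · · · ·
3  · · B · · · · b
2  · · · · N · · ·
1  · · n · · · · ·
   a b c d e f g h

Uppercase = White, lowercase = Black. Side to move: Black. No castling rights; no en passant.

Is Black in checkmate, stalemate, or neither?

neither

Black to move; black king on c5.
In check: yes, from the white knight on e6.
Legal moves for Black: Kd6, Kb6, Kc4, Rxe6, Bxe6.
Black is in check but has 5 legal moves → neither.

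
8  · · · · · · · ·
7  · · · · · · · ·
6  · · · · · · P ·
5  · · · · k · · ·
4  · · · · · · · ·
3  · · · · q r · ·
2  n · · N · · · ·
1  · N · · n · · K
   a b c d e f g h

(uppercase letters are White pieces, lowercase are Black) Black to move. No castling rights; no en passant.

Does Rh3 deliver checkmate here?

After Rh3: white king on h1; in check: yes, from the black rook on h3.
King squares — g1: attacked by Qe3; g2: attacked by Ne1; h2: attacked by Rh3.
White has no legal moves → checkmate.

yes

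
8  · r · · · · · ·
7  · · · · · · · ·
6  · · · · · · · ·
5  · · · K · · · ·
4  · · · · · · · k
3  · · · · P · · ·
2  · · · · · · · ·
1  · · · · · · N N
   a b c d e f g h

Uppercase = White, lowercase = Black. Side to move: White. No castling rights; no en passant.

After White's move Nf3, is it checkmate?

After Nf3: black king on h4; in check: yes, from the white knight on f3.
Black has 3 legal replies: Kh5, Kg4, Kh3.
In check but a legal move exists → not checkmate.

no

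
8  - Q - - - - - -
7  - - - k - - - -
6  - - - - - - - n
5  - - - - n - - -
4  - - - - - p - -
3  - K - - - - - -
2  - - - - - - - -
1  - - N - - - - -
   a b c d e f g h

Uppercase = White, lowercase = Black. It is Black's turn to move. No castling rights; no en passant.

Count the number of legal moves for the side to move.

Black to move; king on d7.
In check: no.
Legal moves: Ke7, Ke6, Kc6, Ng8, Nhf7, Nf5, Nhg4, Nef7, Ng6, Nc6, Neg4, Nc4, Nf3, Nd3, f3.
Count: 15.

15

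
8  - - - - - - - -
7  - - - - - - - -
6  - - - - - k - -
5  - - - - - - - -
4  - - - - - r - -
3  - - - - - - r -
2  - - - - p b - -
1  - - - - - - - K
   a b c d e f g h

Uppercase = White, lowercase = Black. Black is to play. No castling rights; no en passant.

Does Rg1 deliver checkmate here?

no

After Rg1: white king on h1; in check: yes, from the black rook on g1.
White has 1 legal reply: Kh2.
In check but a legal move exists → not checkmate.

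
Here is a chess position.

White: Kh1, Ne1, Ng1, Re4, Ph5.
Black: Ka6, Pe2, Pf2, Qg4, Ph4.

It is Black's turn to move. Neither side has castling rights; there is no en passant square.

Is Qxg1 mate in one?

yes

After Qxg1: white king on h1; in check: yes, from the black queen on g1.
King squares — g1: attacked by Pf2; g2: attacked by Qg1; h2: attacked by Qg1.
White has no legal moves → checkmate.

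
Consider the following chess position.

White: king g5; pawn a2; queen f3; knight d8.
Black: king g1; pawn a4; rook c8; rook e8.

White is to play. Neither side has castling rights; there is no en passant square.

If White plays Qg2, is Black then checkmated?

After Qg2: black king on g1; in check: yes, from the white queen on g2.
Black has 1 legal reply: Kxg2.
In check but a legal move exists → not checkmate.

no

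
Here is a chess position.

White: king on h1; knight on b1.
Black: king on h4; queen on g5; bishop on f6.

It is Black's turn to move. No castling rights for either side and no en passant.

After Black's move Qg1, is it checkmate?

no

After Qg1: white king on h1; in check: yes, from the black queen on g1.
White has 1 legal reply: Kxg1.
In check but a legal move exists → not checkmate.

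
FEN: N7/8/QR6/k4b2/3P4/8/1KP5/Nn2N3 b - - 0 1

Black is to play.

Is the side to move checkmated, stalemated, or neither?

Black to move; black king on a5.
In check: yes, from the white queen on a6.
King squares — a4: attacked by Qa6; b4: attacked by Rb6; b5: attacked by Qa6; a6: attacked by Rb6; b6: attacked by Qa6.
Legal moves for Black: none.
In check with no legal moves → checkmate.

checkmate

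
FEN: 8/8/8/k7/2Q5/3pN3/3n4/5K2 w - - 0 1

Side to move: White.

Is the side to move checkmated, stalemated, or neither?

White to move; white king on f1.
In check: yes, from the black knight on d2.
King squares — e1: available; g1: available; e2: attacked by Pd3; f2: available; g2: available.
Legal moves for White: Kg2, Kf2, Kg1, Ke1.
White is in check but has 4 legal moves → neither.

neither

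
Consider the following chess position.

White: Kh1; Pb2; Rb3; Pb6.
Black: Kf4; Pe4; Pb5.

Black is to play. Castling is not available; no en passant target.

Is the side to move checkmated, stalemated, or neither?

Black to move; black king on f4.
In check: no.
Legal moves for Black: Kg5, Kf5, Ke5, Kg4, b4, e3.
Black has 6 legal moves and is not in check → neither.

neither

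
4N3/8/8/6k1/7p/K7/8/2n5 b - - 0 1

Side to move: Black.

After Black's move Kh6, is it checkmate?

no

After Kh6: white king on a3; in check: no.
White is not in check, so this cannot be checkmate.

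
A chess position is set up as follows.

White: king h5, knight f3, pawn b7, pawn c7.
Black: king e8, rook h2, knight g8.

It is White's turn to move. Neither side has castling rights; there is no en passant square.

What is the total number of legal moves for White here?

White to move; king on h5.
In check: yes, from the black rook on h2.
Legal moves: Kg6, Kg5, Kg4, Nh4, Nxh2.
Count: 5.

5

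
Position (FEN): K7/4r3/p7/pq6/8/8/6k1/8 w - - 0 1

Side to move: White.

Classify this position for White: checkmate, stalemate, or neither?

stalemate

White to move; white king on a8.
In check: no.
King squares — a7: attacked by Re7; b7: attacked by Qb5; b8: attacked by Qb5.
Legal moves for White: none.
Not in check and no legal moves → stalemate.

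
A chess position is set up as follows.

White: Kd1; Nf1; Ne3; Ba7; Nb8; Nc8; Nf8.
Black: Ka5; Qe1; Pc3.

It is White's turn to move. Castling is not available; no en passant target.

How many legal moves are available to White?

2

White to move; king on d1.
In check: yes, from the black queen on e1.
Legal moves: Kc2, Kxe1.
Count: 2.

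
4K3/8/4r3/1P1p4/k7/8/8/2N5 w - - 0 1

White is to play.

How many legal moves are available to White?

4

White to move; king on e8.
In check: yes, from the black rook on e6.
Legal moves: Kf8, Kd8, Kf7, Kd7.
Count: 4.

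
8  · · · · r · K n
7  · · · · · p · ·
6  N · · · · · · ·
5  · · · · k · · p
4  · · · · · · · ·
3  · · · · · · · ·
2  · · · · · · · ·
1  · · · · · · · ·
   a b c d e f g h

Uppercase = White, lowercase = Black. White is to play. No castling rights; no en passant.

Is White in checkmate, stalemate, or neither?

neither

White to move; white king on g8.
In check: yes, from the black rook on e8.
Legal moves for White: Kh7, Kg7.
White is in check but has 2 legal moves → neither.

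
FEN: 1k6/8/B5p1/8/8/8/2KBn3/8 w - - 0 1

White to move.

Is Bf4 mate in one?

After Bf4: black king on b8; in check: yes, from the white bishop on f4.
Black has 3 legal replies: Ka8, Ka7, Nxf4.
In check but a legal move exists → not checkmate.

no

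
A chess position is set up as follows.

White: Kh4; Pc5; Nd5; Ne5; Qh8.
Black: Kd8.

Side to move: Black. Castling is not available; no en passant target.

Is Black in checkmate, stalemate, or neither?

checkmate

Black to move; black king on d8.
In check: yes, from the white queen on h8.
King squares — c7: attacked by Nd5; d7: attacked by Ne5; e7: attacked by Nd5; c8: attacked by Qh8; e8: attacked by Qh8.
Legal moves for Black: none.
In check with no legal moves → checkmate.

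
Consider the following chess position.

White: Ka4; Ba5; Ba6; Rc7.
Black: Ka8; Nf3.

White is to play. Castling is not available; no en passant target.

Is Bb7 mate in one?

After Bb7: black king on a8; in check: yes, from the white bishop on b7.
Black has 2 legal replies: Kb8, Ka7.
In check but a legal move exists → not checkmate.

no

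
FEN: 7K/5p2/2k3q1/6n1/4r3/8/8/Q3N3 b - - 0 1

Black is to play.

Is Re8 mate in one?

After Re8: white king on h8; in check: yes, from the black rook on e8.
King squares — g7: attacked by Qg6; h7: attacked by Ng5; g8: attacked by Qg6.
White has no legal moves → checkmate.

yes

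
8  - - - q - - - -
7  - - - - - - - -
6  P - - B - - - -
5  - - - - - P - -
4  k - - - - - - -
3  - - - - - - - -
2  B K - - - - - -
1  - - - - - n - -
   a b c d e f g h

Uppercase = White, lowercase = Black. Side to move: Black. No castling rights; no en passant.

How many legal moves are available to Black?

22

Black to move; king on a4.
In check: no.
Legal moves: Qh8+, Qg8, Qf8, Qe8, Qc8, Qb8+, Qa8, Qe7, Qd7, Qc7, Qf6+, Qxd6, Qb6+, Qg5, Qa5, Qh4, Kb5, Ka5, Ng3, Ne3, Nh2, Nd2.
Count: 22.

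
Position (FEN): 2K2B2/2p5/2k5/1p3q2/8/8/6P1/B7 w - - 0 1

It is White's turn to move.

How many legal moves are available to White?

White to move; king on c8.
In check: yes, from the black queen on f5.
Legal moves: Kd8, Kb8.
Count: 2.

2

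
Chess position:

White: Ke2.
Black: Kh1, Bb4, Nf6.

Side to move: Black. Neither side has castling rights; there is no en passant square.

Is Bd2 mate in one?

After Bd2: white king on e2; in check: no.
White is not in check, so this cannot be checkmate.

no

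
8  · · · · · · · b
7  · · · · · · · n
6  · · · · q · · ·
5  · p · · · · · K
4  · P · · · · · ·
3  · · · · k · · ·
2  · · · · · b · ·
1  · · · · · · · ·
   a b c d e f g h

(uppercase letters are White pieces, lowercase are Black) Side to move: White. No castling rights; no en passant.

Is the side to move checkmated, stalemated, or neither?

stalemate

White to move; white king on h5.
In check: no.
King squares — g4: attacked by Qe6; h4: attacked by Bf2; g5: attacked by Nh7; g6: attacked by Qe6; h6: attacked by Qe6.
Legal moves for White: none.
Not in check and no legal moves → stalemate.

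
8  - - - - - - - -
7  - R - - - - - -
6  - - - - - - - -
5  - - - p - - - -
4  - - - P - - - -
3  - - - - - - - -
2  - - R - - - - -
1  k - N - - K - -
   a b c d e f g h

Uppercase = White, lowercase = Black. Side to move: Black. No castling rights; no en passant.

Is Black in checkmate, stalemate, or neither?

stalemate

Black to move; black king on a1.
In check: no.
King squares — b1: attacked by Rb7; a2: attacked by Nc1; b2: attacked by Rc2.
Legal moves for Black: none.
Not in check and no legal moves → stalemate.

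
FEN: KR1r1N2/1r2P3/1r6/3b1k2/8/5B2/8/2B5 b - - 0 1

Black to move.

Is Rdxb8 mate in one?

yes

After Rdxb8: white king on a8; in check: yes, from the black rook on b8.
King squares — a7: attacked by Rb7; b7: attacked by Bd5; b8: attacked by Rb7.
White has no legal moves → checkmate.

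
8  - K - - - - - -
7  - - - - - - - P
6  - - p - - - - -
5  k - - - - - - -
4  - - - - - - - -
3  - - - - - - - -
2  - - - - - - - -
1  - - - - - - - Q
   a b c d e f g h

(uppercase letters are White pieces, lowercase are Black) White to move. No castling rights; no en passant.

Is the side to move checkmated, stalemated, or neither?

neither

White to move; white king on b8.
In check: no.
Legal moves for White include: Kc8, Ka8, Kc7, Kb7, Ka7, Qh6, Qxc6, Qh5+, Qd5+, Qh4, Qe4, Qh3, Qf3, Qh2, Qg2, Qg1, Qf1, Qe1+, ... (list truncated; more exist).
White has legal moves and is not in check → neither.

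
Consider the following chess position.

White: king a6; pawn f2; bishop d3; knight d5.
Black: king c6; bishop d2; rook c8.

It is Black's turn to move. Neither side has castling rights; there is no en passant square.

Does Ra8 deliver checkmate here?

yes

After Ra8: white king on a6; in check: yes, from the black rook on a8.
King squares — a5: attacked by Bd2; b5: attacked by Kc6; b6: attacked by Kc6; a7: attacked by Ra8; b7: attacked by Kc6.
White has no legal moves → checkmate.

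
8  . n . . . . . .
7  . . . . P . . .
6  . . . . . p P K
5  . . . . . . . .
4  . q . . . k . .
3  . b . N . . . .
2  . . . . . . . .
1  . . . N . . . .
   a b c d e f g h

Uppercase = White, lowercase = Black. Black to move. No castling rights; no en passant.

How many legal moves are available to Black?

5

Black to move; king on f4.
In check: yes, from the white knight on d3.
Legal moves: Kf5, Kg4, Ke4, Kg3, Kf3.
Count: 5.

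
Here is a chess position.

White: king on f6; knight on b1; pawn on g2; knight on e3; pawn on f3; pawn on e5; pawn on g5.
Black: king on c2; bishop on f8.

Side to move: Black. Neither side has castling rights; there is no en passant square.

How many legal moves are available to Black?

Black to move; king on c2.
In check: yes, from the white knight on e3.
Legal moves: Kd3, Kb3, Kb2, Kc1, Kxb1.
Count: 5.

5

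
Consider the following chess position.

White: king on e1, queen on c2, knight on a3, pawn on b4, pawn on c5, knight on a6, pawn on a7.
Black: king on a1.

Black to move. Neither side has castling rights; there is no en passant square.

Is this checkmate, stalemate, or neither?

Black to move; black king on a1.
In check: no.
King squares — b1: attacked by Qc2; a2: attacked by Qc2; b2: attacked by Qc2.
Legal moves for Black: none.
Not in check and no legal moves → stalemate.

stalemate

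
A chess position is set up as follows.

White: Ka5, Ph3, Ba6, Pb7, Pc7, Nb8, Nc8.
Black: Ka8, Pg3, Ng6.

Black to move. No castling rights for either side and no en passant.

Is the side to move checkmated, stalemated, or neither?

Black to move; black king on a8.
In check: yes, from the white pawn on b7.
King squares — a7: attacked by Nc8; b7: attacked by Ba6; b8: attacked by Pc7.
Legal moves for Black: none.
In check with no legal moves → checkmate.

checkmate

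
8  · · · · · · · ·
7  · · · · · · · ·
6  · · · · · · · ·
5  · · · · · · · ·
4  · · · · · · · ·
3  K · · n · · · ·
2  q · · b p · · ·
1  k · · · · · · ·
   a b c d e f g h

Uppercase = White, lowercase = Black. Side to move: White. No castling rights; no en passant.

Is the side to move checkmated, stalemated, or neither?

White to move; white king on a3.
In check: yes, from the black queen on a2.
King squares — a2: attacked by Ka1; b2: attacked by Ka1; b3: attacked by Qa2; a4: attacked by Qa2; b4: attacked by Bd2.
Legal moves for White: none.
In check with no legal moves → checkmate.

checkmate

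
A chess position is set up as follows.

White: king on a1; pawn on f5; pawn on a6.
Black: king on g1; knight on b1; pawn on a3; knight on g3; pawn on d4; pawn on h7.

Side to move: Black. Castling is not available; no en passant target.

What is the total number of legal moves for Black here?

17

Black to move; king on g1.
In check: no.
Legal moves: Nh5, Nxf5, Ne4, Ne2, Nh1, Nf1, Kh2, Kg2, Kf2, Kh1, Kf1, Nc3, Nd2, h6, d3, a2, h5.
Count: 17.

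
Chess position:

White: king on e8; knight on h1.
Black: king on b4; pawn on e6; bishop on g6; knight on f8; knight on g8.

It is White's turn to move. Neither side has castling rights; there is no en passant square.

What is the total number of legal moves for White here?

2

White to move; king on e8.
In check: yes, from the black bishop on g6.
Legal moves: Kxf8, Kd8.
Count: 2.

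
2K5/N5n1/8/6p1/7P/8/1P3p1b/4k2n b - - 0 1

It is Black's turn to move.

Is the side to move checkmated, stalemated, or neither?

Black to move; black king on e1.
In check: no.
Legal moves for Black include: Ne8, Ne6, Nh5, Nf5, Bb8, Bc7, Bd6, Be5, Bf4, Bg3, Bg1, Ng3, Ke2, Kd2, Kf1, Kd1, gxh4, g4, ... (list truncated; more exist).
Black has legal moves and is not in check → neither.

neither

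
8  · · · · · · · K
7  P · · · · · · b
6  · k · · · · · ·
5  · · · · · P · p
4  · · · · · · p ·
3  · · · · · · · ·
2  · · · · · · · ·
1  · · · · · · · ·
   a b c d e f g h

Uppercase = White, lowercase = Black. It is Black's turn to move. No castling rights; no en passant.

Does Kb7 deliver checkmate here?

no

After Kb7: white king on h8; in check: no.
White is not in check, so this cannot be checkmate.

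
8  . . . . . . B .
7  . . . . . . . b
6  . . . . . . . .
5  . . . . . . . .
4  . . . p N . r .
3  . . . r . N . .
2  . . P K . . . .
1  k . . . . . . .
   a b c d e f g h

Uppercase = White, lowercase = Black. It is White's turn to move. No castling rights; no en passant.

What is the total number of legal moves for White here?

White to move; king on d2.
In check: yes, from the black rook on d3.
Legal moves: Kxd3, Ke2, Ke1, Kc1, cxd3.
Count: 5.

5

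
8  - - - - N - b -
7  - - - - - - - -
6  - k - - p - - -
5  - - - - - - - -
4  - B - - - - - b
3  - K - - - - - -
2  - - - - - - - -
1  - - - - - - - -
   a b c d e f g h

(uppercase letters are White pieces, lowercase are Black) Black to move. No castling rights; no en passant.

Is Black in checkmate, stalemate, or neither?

Black to move; black king on b6.
In check: no.
Legal moves for Black: Bh7, Bf7, Kb7, Ka7, Kc6, Ka6, Kb5, Bd8, Be7, Bf6, Bg5, Bg3, Bf2, Be1, e5+.
Black has 15 legal moves and is not in check → neither.

neither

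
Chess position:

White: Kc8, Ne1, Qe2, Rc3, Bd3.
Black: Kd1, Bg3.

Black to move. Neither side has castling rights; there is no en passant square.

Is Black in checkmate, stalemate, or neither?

checkmate

Black to move; black king on d1.
In check: yes, from the white queen on e2.
King squares — c1: attacked by Rc3; e1: attacked by Qe2; c2: attacked by Ne1; d2: attacked by Qe2; e2: attacked by Bd3.
Legal moves for Black: none.
In check with no legal moves → checkmate.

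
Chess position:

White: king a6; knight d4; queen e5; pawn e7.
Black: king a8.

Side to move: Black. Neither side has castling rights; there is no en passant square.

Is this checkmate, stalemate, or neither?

Black to move; black king on a8.
In check: no.
King squares — a7: attacked by Ka6; b7: attacked by Ka6; b8: attacked by Qe5.
Legal moves for Black: none.
Not in check and no legal moves → stalemate.

stalemate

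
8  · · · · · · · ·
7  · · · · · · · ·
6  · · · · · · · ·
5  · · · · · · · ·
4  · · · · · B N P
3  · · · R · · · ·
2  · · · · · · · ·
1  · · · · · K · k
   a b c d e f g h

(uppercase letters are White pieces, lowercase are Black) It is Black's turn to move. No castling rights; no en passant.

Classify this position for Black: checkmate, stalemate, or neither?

stalemate

Black to move; black king on h1.
In check: no.
King squares — g1: attacked by Kf1; g2: attacked by Kf1; h2: attacked by Bf4.
Legal moves for Black: none.
Not in check and no legal moves → stalemate.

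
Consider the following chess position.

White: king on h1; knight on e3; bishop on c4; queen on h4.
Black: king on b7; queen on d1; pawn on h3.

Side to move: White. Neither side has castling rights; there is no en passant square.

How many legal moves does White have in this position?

5

White to move; king on h1.
In check: yes, from the black queen on d1.
Legal moves: Kh2, Qe1, Bf1, Nf1, Nxd1.
Count: 5.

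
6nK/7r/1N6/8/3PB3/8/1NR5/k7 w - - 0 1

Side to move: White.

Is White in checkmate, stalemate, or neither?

neither

White to move; white king on h8.
In check: yes, from the black rook on h7.
King squares — g7: attacked by Rh7; h7: available; g8: available.
Legal moves for White: Kxg8, Kxh7, Bxh7.
White is in check but has 3 legal moves → neither.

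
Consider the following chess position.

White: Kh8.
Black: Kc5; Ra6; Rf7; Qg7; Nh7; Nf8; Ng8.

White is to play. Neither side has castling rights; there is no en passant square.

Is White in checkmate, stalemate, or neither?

White to move; white king on h8.
In check: yes, from the black queen on g7.
King squares — g7: attacked by Rf7; h7: attacked by Qg7; g8: attacked by Qg7.
Legal moves for White: none.
In check with no legal moves → checkmate.

checkmate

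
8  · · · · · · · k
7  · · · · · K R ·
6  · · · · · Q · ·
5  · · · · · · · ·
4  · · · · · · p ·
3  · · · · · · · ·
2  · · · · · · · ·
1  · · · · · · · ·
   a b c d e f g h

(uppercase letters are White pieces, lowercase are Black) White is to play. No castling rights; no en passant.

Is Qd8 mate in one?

yes

After Qd8: black king on h8; in check: yes, from the white queen on d8.
King squares — g7: attacked by Kf7; h7: attacked by Rg7; g8: attacked by Kf7.
Black has no legal moves → checkmate.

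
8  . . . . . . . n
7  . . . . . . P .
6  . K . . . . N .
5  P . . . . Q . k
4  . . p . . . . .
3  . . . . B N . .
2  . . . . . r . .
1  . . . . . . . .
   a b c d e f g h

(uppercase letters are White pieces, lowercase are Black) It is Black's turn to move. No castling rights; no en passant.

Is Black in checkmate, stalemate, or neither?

checkmate

Black to move; black king on h5.
In check: yes, from the white queen on f5.
King squares — g4: attacked by Qf5; h4: attacked by Nf3; g5: attacked by Be3; g6: attacked by Qf5; h6: attacked by Be3.
Legal moves for Black: none.
In check with no legal moves → checkmate.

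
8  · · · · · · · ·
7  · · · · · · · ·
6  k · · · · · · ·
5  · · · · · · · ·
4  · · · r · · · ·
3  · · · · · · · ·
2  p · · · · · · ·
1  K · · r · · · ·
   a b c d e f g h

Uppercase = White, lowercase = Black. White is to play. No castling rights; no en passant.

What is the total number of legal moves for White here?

White to move; king on a1.
In check: yes, from the black rook on d1.
Legal moves: Kb2, Kxa2.
Count: 2.

2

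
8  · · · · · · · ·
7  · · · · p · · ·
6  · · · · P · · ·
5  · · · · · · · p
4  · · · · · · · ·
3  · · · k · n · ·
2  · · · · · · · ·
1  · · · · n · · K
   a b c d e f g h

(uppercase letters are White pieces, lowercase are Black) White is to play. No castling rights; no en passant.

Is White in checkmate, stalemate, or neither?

White to move; white king on h1.
In check: no.
King squares — g1: attacked by Nf3; g2: attacked by Ne1; h2: attacked by Nf3.
Legal moves for White: none.
Not in check and no legal moves → stalemate.

stalemate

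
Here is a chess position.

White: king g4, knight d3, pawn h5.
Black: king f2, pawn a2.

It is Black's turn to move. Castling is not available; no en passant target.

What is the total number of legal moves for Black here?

Black to move; king on f2.
In check: yes, from the white knight on d3.
Legal moves: Ke3, Kg2, Ke2, Kg1, Kf1.
Count: 5.

5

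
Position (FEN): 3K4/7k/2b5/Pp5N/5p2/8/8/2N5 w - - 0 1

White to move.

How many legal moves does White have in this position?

12

White to move; king on d8.
In check: no.
Legal moves: Kc8, Ke7, Kc7, Ng7, Nf6+, Nxf4, Ng3, Nd3, Nb3, Ne2, Na2, a6.
Count: 12.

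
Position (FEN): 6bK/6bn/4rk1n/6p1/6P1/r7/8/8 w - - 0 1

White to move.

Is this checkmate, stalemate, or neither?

White to move; white king on h8.
In check: yes, from the black bishop on g7.
King squares — g7: attacked by Kf6; h7: attacked by Bg8; g8: attacked by Nh6.
Legal moves for White: none.
In check with no legal moves → checkmate.

checkmate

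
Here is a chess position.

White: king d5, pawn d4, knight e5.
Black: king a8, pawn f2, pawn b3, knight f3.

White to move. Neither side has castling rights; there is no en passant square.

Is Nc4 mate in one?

no

After Nc4: black king on a8; in check: no.
Black is not in check, so this cannot be checkmate.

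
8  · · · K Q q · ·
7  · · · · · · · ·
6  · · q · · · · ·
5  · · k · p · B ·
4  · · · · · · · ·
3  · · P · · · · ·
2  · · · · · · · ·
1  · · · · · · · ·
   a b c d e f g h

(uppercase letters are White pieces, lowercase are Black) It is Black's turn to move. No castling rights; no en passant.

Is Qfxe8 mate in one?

yes

After Qfxe8: white king on d8; in check: yes, from the black queen on e8.
King squares — c7: attacked by Qc6; d7: attacked by Qc6; e7: attacked by Qe8; c8: attacked by Qc6; e8: attacked by Qc6.
White has no legal moves → checkmate.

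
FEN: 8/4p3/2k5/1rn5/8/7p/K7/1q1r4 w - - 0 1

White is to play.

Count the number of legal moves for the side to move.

1

White to move; king on a2.
In check: yes, from the black queen on b1.
Legal moves: Ka3.
Count: 1.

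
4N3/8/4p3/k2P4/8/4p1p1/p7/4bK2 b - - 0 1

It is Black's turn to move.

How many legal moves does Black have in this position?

Black to move; king on a5.
In check: no.
Legal moves: Kb6, Ka6, Kb5, Kb4, Ka4, Bb4, Bc3, Bf2, Bd2, exd5, e5, g2+, e2+, a1=Q, a1=R, a1=B, a1=N.
Count: 17.

17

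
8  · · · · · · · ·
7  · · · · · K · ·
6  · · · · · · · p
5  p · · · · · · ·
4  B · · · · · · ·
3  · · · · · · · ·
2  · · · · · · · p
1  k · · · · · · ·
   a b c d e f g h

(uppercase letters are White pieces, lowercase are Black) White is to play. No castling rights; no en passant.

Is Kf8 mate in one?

no

After Kf8: black king on a1; in check: no.
Black is not in check, so this cannot be checkmate.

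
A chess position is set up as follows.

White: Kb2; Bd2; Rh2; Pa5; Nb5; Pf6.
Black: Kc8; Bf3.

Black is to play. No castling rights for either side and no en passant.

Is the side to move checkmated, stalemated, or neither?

Black to move; black king on c8.
In check: no.
Legal moves for Black: Kd8, Kb8, Kd7, Kb7, Ba8, Bb7, Bc6, Bh5, Bd5, Bg4, Be4, Bg2, Be2, Bh1, Bd1.
Black has 15 legal moves and is not in check → neither.

neither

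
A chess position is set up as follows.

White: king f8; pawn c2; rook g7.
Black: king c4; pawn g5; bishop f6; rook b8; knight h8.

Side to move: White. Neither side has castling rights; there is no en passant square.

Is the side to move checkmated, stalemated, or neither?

White to move; white king on f8.
In check: yes, from the black rook on b8.
King squares — e7: attacked by Bf6; f7: attacked by Nh8; g7: own rook; e8: attacked by Rb8; g8: attacked by Rb8.
Legal moves for White: none.
In check with no legal moves → checkmate.

checkmate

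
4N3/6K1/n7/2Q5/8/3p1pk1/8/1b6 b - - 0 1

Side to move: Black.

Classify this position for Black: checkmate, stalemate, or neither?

neither

Black to move; black king on g3.
In check: no.
Legal moves for Black: Nb8, Nc7, Nxc5, Nb4, Kh4, Kg4, Kf4, Kh3, Kh2, Kg2, Bc2, Ba2, f2, d2.
Black has 14 legal moves and is not in check → neither.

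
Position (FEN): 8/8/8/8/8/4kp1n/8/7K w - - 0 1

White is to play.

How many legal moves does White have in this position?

1

White to move; king on h1.
In check: no.
Legal moves: Kh2.
Count: 1.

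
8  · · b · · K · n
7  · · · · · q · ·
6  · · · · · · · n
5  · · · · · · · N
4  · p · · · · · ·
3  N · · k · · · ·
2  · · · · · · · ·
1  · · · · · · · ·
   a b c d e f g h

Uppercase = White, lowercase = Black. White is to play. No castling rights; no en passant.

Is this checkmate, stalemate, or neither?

White to move; white king on f8.
In check: yes, from the black queen on f7.
King squares — e7: attacked by Qf7; f7: attacked by Nh6; g7: attacked by Qf7; e8: attacked by Qf7; g8: attacked by Nh6.
Legal moves for White: none.
In check with no legal moves → checkmate.

checkmate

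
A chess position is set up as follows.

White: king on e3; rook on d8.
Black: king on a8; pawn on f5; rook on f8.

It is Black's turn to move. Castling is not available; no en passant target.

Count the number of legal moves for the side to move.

3

Black to move; king on a8.
In check: yes, from the white rook on d8.
Legal moves: Kb7, Ka7, Rxd8.
Count: 3.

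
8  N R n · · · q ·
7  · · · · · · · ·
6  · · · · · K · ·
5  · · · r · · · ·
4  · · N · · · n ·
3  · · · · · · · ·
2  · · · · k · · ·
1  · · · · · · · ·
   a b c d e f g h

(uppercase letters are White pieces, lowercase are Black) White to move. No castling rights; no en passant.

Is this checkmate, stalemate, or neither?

White to move; white king on f6.
In check: yes, from the black knight on g4.
King squares — e5: attacked by Ng4; f5: attacked by Rd5; g5: attacked by Rd5; e6: attacked by Qg8; g6: attacked by Qg8; e7: attacked by Nc8; f7: attacked by Qg8; g7: attacked by Qg8.
Legal moves for White: none.
In check with no legal moves → checkmate.

checkmate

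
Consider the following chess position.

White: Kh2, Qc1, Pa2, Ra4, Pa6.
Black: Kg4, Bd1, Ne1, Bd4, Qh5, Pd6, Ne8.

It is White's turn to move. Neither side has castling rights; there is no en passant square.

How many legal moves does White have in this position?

White to move; king on h2.
In check: yes, from the black queen on h5.
Legal moves: none.
Count: 0.

0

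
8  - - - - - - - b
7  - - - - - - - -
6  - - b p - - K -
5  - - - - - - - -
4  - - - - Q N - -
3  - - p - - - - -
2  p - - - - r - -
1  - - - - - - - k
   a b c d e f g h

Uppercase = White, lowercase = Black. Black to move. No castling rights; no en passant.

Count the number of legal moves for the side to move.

Black to move; king on h1.
In check: yes, from the white queen on e4.
Legal moves: Kh2, Kg1, Bxe4+, Rf3, Rg2+.
Count: 5.

5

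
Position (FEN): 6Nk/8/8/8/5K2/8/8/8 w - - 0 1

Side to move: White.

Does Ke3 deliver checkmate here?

After Ke3: black king on h8; in check: no.
Black is not in check, so this cannot be checkmate.

no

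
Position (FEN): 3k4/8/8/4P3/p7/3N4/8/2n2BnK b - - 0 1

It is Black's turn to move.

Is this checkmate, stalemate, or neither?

Black to move; black king on d8.
In check: no.
Legal moves for Black: Ke8, Kc8, Ke7, Kd7, Kc7, Nh3, Nf3, Nge2, Nxd3, Nb3, Nce2, Na2, a3.
Black has 13 legal moves and is not in check → neither.

neither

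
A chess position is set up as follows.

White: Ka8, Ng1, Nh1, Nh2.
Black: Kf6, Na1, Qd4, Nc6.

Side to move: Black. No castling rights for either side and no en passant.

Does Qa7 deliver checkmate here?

yes

After Qa7: white king on a8; in check: yes, from the black queen on a7.
King squares — a7: attacked by Nc6; b7: attacked by Qa7; b8: attacked by Nc6.
White has no legal moves → checkmate.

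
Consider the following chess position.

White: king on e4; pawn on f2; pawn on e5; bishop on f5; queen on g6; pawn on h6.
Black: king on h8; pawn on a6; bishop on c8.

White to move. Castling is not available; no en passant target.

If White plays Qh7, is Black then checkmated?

yes

After Qh7: black king on h8; in check: yes, from the white queen on h7.
King squares — g7: attacked by Ph6; h7: attacked by Bf5; g8: attacked by Qh7.
Black has no legal moves → checkmate.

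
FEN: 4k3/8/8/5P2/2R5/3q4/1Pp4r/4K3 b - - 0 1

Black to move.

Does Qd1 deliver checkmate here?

After Qd1: white king on e1; in check: yes, from the black queen on d1.
King squares — d1: attacked by Pc2; f1: attacked by Qd1; d2: attacked by Qd1; e2: attacked by Qd1; f2: attacked by Rh2.
White has no legal moves → checkmate.

yes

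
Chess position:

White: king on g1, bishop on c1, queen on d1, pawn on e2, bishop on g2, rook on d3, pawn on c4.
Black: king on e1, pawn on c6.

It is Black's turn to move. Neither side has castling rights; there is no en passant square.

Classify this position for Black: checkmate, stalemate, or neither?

checkmate

Black to move; black king on e1.
In check: yes, from the white queen on d1.
King squares — d1: attacked by Rd3; f1: attacked by Qd1; d2: attacked by Bc1; e2: attacked by Qd1; f2: attacked by Kg1.
Legal moves for Black: none.
In check with no legal moves → checkmate.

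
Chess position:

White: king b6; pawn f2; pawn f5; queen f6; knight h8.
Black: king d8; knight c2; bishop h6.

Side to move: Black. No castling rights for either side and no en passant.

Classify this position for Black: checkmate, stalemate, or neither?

Black to move; black king on d8.
In check: yes, from the white queen on f6.
Legal moves for Black: Ke8, Kc8, Kd7.
Black is in check but has 3 legal moves → neither.

neither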